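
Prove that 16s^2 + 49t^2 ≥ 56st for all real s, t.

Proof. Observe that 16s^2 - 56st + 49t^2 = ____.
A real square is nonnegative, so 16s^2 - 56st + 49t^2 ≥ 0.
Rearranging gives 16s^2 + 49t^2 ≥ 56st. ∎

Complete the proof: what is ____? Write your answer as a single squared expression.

16s^2 - 56st + 49t^2 is a perfect-square trinomial: the outer terms are (4s)^2 and (7t)^2, and the cross term is -2·4s·7t.
So 16s^2 - 56st + 49t^2 = (4s - 7t)^2 ≥ 0.

(4s - 7t)^2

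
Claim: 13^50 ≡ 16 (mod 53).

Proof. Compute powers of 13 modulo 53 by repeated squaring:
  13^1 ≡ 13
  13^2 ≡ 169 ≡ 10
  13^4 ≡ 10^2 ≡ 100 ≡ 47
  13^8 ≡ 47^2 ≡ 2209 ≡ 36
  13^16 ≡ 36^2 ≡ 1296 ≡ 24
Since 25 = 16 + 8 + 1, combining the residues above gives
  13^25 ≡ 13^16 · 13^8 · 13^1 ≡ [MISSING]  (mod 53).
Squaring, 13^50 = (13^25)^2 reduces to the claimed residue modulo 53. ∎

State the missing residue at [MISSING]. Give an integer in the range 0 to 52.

13^16 · 13^8 · 13^1 ≡ 24 · 36 · 13 = 11232.
11232 mod 53 = 49, so 13^25 ≡ 49 (mod 53).

49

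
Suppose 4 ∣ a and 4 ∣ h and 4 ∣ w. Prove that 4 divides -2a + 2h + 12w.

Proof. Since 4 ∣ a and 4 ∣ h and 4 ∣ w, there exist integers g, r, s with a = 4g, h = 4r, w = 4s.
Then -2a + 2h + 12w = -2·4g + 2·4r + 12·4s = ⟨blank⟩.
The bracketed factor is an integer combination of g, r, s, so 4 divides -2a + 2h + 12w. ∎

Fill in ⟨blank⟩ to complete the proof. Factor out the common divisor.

Pull the common 4 out of every term: -2·4g + 2·4r + 12·4s = 4(-2g + 2r + 12s).
-2g + 2r + 12s is an integer, which exhibits the divisibility.

4(-2g + 2r + 12s)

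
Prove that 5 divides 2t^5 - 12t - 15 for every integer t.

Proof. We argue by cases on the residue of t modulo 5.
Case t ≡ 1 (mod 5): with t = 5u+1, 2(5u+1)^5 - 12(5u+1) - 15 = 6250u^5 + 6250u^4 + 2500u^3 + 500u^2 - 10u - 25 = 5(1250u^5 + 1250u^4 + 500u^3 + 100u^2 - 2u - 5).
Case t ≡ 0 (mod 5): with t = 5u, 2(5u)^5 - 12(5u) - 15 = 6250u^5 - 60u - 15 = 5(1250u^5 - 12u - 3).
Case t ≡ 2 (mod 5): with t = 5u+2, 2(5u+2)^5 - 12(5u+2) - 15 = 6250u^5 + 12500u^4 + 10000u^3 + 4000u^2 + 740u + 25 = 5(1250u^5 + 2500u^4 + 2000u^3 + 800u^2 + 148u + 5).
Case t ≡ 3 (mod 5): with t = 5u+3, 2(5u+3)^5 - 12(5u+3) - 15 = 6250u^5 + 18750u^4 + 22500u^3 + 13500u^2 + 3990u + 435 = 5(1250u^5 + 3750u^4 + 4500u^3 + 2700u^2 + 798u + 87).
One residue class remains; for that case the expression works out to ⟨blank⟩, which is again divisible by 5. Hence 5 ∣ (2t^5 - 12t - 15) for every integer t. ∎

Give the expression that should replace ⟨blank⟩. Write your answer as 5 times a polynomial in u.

The residues treated are {1, 0, 2, 3}, so the missing case is t ≡ 4 (mod 5); write t = 5u+4.
Then 2(5u+4)^5 - 12(5u+4) - 15 = 6250u^5 + 25000u^4 + 40000u^3 + 32000u^2 + 12740u + 1985 = 5(1250u^5 + 5000u^4 + 8000u^3 + 6400u^2 + 2548u + 397).

5(1250u^5 + 5000u^4 + 8000u^3 + 6400u^2 + 2548u + 397)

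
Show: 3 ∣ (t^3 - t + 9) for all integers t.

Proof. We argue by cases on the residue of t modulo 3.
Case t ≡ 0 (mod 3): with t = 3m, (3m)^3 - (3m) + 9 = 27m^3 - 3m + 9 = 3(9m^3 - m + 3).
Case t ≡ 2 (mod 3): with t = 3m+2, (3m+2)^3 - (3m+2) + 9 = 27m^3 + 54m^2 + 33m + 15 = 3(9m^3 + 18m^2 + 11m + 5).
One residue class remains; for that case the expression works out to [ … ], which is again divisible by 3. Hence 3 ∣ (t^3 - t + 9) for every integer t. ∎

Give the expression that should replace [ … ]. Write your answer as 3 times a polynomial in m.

The residues treated are {0, 2}, so the missing case is t ≡ 1 (mod 3); write t = 3m+1.
Then (3m+1)^3 - (3m+1) + 9 = 27m^3 + 27m^2 + 6m + 9 = 3(9m^3 + 9m^2 + 2m + 3).

3(9m^3 + 9m^2 + 2m + 3)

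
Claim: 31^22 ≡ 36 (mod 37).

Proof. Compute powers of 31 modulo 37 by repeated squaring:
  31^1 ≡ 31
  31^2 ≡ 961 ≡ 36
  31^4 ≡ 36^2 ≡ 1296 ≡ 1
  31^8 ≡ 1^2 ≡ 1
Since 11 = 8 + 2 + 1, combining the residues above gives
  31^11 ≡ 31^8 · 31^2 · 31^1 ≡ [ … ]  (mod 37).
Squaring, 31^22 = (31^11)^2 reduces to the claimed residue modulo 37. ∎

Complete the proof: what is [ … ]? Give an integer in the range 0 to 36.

31^8 · 31^2 · 31^1 ≡ 1 · 36 · 31 = 1116.
1116 mod 37 = 6, so 31^11 ≡ 6 (mod 37).

6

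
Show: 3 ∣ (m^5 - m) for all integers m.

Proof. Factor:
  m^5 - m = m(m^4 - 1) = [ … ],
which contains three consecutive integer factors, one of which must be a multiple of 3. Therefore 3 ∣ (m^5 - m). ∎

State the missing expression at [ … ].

(m - 1)m(m + 1)(m^2 + 1)

m^4 - 1 = (m^2 - 1)(m^2 + 1), and m^2 - 1 = (m-1)(m+1).
So m(m^4 - 1) = (m - 1)m(m + 1)(m^2 + 1).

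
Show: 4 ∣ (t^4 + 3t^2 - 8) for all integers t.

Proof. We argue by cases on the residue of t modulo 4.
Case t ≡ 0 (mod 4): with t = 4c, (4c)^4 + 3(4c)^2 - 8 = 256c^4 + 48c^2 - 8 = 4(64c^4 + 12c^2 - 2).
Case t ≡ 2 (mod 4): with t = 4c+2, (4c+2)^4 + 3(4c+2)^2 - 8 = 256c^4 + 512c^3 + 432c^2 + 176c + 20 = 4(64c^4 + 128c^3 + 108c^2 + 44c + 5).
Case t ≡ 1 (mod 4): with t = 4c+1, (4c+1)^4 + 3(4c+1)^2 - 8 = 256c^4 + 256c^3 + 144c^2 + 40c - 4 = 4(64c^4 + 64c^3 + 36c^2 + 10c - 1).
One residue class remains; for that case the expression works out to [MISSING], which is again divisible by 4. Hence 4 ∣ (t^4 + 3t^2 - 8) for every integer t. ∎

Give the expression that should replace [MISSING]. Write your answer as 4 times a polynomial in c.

4(64c^4 + 192c^3 + 228c^2 + 126c + 25)

The residues treated are {0, 2, 1}, so the missing case is t ≡ 3 (mod 4); write t = 4c+3.
Then (4c+3)^4 + 3(4c+3)^2 - 8 = 256c^4 + 768c^3 + 912c^2 + 504c + 100 = 4(64c^4 + 192c^3 + 228c^2 + 126c + 25).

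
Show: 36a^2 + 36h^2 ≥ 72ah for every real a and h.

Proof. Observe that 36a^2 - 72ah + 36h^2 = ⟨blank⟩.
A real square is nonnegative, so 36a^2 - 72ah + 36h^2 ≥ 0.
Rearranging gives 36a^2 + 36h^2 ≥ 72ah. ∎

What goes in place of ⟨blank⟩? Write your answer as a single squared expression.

(6a - 6h)^2

36a^2 - 72ah + 36h^2 is a perfect-square trinomial: the outer terms are (6a)^2 and (6h)^2, and the cross term is -2·6a·6h.
So 36a^2 - 72ah + 36h^2 = (6a - 6h)^2 ≥ 0.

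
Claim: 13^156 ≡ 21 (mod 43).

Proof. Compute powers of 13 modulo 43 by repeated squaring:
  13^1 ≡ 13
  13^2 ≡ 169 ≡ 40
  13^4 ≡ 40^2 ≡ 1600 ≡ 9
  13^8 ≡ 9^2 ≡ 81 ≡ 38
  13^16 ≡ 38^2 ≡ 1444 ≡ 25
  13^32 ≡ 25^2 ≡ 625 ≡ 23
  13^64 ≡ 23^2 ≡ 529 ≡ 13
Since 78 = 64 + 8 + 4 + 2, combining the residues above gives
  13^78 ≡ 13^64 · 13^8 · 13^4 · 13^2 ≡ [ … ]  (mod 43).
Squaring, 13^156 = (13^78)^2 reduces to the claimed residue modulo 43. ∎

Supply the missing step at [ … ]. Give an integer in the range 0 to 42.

35

Multiply the listed residues: 13 · 38 · 9 · 40 = 494 → 4446 → 177840.
Reducing modulo 43: 177840 = 4135·43 + 35, so 13^78 ≡ 35.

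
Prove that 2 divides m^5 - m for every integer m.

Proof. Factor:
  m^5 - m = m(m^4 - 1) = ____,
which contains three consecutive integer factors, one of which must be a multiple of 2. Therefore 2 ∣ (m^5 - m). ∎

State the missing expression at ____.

(m - 1)m(m + 1)(m^2 + 1)

m^4 - 1 = (m^2 - 1)(m^2 + 1), and m^2 - 1 = (m-1)(m+1).
So m(m^4 - 1) = (m - 1)m(m + 1)(m^2 + 1).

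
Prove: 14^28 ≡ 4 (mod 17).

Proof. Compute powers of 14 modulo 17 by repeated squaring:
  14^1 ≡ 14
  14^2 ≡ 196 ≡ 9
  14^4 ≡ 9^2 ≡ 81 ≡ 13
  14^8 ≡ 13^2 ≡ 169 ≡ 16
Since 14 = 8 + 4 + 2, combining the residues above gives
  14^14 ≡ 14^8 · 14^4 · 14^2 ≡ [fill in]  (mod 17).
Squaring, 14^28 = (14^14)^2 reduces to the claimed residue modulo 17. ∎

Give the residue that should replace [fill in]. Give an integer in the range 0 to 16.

14^8 · 14^4 · 14^2 ≡ 16 · 13 · 9 = 1872.
1872 mod 17 = 2, so 14^14 ≡ 2 (mod 17).

2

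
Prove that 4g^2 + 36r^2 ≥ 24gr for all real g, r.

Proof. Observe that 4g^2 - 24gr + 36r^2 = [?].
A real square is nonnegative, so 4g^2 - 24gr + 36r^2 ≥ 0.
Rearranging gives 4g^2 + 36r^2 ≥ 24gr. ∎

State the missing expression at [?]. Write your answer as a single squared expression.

(2g - 6r)^2

The leading and trailing coefficients are 2^2 and 6^2, and 24 = 2·2·6, so the trinomial is (2g - 6r)^2.
Hence 4g^2 - 24gr + 36r^2 ≥ 0.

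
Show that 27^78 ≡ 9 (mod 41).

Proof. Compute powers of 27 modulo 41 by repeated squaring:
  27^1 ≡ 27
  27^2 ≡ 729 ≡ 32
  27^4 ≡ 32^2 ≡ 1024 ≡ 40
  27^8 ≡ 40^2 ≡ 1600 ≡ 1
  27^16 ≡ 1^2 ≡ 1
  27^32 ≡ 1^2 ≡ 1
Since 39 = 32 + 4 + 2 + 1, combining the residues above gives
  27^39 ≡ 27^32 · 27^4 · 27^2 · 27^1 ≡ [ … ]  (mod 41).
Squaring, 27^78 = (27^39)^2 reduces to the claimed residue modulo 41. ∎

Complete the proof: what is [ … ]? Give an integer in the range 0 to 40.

Multiply the listed residues: 1 · 40 · 32 · 27 = 40 → 1280 → 34560.
Reducing modulo 41: 34560 = 842·41 + 38, so 27^39 ≡ 38.

38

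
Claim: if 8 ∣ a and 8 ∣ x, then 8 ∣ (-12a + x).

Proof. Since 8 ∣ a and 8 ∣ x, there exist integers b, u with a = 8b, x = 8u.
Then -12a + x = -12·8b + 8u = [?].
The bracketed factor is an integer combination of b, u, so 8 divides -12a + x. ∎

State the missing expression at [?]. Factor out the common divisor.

Pull the common 8 out of every term: -12·8b + 8u = 8(-12b + u).
-12b + u is an integer, which exhibits the divisibility.

8(-12b + u)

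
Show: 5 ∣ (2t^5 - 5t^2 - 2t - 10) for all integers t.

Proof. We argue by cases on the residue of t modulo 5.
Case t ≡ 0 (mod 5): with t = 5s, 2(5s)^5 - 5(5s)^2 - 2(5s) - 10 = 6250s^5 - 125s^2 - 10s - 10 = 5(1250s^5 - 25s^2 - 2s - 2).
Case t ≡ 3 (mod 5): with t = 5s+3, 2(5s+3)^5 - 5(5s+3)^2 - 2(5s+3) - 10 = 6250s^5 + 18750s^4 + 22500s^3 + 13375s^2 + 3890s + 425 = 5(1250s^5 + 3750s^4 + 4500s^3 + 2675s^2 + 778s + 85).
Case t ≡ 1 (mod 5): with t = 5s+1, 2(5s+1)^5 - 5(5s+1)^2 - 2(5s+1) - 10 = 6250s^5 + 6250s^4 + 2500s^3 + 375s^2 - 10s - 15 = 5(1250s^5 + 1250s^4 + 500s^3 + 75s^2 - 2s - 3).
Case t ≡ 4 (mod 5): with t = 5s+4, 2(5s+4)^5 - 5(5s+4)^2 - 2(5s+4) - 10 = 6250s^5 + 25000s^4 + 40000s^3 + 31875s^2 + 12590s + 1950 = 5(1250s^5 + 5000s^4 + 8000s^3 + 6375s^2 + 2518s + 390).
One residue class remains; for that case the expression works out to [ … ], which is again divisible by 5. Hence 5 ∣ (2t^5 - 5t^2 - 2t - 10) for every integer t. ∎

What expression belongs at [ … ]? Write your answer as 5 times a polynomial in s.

5(1250s^5 + 2500s^4 + 2000s^3 + 775s^2 + 138s + 6)

The residues treated are {0, 3, 1, 4}, so the missing case is t ≡ 2 (mod 5); write t = 5s+2.
Then 2(5s+2)^5 - 5(5s+2)^2 - 2(5s+2) - 10 = 6250s^5 + 12500s^4 + 10000s^3 + 3875s^2 + 690s + 30 = 5(1250s^5 + 2500s^4 + 2000s^3 + 775s^2 + 138s + 6).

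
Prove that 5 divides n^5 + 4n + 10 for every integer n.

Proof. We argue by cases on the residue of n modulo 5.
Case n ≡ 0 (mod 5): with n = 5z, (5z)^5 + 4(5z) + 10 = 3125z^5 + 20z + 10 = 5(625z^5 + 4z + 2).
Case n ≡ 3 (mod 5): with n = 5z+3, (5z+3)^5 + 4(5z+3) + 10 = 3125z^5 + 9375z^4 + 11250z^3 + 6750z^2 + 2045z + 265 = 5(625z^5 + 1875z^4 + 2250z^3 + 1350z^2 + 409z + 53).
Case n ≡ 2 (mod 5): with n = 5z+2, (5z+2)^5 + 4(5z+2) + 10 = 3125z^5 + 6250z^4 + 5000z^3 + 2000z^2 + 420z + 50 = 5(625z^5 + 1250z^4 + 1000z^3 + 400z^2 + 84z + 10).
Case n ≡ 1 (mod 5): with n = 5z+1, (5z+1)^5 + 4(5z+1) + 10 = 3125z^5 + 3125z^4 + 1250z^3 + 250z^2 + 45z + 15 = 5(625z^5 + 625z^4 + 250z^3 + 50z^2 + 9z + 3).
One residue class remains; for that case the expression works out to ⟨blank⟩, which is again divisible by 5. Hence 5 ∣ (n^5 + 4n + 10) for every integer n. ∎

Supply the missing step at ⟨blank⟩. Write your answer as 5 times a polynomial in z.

5(625z^5 + 2500z^4 + 4000z^3 + 3200z^2 + 1284z + 210)

Only n ≡ 4 (mod 5) is unaccounted for. Put n = 5z+4:
(5z+4)^5 + 4(5z+4) + 10 expands to 3125z^5 + 12500z^4 + 20000z^3 + 16000z^2 + 6420z + 1050,
and factoring out 5 leaves 5(625z^5 + 2500z^4 + 4000z^3 + 3200z^2 + 1284z + 210).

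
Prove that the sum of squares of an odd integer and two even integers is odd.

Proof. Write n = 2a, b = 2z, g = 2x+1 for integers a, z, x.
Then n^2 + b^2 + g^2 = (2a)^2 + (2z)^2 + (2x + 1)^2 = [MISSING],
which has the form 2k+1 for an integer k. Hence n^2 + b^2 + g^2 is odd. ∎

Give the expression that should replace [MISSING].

Expanding: (2a)^2 + (2z)^2 + (2x + 1)^2 = 4a^2 + 4x^2 + 4x + 4z^2 + 1.
Every term except the constant is even, so this is 2(2a^2 + 2x^2 + 2x + 2z^2) + 1,
and 2a^2 + 2x^2 + 2x + 2z^2 ∈ ℤ gives the required form.

2(2a^2 + 2x^2 + 2x + 2z^2) + 1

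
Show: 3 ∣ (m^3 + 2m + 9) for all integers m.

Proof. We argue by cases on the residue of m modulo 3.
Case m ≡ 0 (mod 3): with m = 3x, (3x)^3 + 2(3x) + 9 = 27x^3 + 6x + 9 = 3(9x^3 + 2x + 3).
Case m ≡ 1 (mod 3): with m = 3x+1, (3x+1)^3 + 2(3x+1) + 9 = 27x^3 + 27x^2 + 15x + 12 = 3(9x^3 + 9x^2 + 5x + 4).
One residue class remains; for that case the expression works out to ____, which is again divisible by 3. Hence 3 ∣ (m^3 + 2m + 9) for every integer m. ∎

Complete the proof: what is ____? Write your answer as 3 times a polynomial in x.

Only m ≡ 2 (mod 3) is unaccounted for. Put m = 3x+2:
(3x+2)^3 + 2(3x+2) + 9 expands to 27x^3 + 54x^2 + 42x + 21,
and factoring out 3 leaves 3(9x^3 + 18x^2 + 14x + 7).

3(9x^3 + 18x^2 + 14x + 7)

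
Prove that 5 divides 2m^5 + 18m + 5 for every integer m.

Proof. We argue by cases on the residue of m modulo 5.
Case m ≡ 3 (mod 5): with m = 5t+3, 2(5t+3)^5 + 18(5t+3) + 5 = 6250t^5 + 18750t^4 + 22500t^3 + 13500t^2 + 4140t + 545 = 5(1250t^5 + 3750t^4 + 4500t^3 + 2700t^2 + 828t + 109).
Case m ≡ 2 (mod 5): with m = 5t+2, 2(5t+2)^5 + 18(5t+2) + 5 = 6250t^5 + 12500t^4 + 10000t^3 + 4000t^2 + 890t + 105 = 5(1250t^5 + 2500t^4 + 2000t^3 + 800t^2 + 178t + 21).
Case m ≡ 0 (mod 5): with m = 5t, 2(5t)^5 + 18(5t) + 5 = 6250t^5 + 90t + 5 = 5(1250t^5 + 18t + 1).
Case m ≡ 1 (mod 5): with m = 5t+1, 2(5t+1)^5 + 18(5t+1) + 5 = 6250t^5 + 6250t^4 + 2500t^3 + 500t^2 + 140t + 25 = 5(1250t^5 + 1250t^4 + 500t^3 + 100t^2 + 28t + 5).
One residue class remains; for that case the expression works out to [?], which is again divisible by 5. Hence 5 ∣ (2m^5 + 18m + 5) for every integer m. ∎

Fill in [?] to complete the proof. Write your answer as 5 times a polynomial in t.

5(1250t^5 + 5000t^4 + 8000t^3 + 6400t^2 + 2578t + 425)

The residues treated are {3, 2, 0, 1}, so the missing case is m ≡ 4 (mod 5); write m = 5t+4.
Then 2(5t+4)^5 + 18(5t+4) + 5 = 6250t^5 + 25000t^4 + 40000t^3 + 32000t^2 + 12890t + 2125 = 5(1250t^5 + 5000t^4 + 8000t^3 + 6400t^2 + 2578t + 425).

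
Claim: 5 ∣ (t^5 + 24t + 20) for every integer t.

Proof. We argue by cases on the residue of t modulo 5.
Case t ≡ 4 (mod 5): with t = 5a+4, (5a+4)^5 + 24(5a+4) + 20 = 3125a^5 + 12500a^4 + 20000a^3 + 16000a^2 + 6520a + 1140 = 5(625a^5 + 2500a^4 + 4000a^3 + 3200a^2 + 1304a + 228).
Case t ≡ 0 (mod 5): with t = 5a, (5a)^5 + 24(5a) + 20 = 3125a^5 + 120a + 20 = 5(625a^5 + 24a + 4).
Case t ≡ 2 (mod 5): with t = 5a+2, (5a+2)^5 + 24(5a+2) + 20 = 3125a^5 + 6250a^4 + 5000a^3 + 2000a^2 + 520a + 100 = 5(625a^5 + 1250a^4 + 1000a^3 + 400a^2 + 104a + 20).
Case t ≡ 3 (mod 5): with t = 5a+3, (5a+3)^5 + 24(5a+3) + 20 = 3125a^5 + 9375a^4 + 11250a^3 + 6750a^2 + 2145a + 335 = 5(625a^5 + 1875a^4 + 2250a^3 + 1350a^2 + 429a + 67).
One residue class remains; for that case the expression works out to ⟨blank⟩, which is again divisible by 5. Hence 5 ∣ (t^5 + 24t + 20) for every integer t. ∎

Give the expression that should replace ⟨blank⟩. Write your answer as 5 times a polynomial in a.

5(625a^5 + 625a^4 + 250a^3 + 50a^2 + 29a + 9)

The residues treated are {4, 0, 2, 3}, so the missing case is t ≡ 1 (mod 5); write t = 5a+1.
Then (5a+1)^5 + 24(5a+1) + 20 = 3125a^5 + 3125a^4 + 1250a^3 + 250a^2 + 145a + 45 = 5(625a^5 + 625a^4 + 250a^3 + 50a^2 + 29a + 9).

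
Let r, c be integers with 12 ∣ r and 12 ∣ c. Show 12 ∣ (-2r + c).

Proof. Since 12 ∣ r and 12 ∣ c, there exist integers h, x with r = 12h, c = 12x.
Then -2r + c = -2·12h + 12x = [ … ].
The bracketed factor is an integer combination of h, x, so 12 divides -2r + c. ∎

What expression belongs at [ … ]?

12(-2h + x)

Pull the common 12 out of every term: -2·12h + 12x = 12(-2h + x).
-2h + x is an integer, which exhibits the divisibility.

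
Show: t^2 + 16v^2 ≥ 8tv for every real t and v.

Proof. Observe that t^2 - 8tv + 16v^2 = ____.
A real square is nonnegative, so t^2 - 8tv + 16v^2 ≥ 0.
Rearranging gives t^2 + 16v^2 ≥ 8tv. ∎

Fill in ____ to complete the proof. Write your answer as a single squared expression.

t^2 - 8tv + 16v^2 is a perfect-square trinomial: the outer terms are (t)^2 and (4v)^2, and the cross term is -2·t·4v.
So t^2 - 8tv + 16v^2 = (t - 4v)^2 ≥ 0.

(t - 4v)^2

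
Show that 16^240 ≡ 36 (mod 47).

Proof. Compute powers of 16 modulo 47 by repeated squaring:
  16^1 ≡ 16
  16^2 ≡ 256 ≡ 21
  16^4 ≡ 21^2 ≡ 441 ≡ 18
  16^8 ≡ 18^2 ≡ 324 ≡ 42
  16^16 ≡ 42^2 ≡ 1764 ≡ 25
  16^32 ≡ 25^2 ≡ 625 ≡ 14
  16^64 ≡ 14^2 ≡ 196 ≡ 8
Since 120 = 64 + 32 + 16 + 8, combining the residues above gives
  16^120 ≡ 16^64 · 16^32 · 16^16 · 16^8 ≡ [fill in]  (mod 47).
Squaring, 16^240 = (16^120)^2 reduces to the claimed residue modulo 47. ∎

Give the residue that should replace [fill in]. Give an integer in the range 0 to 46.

16^64 · 16^32 · 16^16 · 16^8 ≡ 8 · 14 · 25 · 42 = 117600.
117600 mod 47 = 6, so 16^120 ≡ 6 (mod 47).

6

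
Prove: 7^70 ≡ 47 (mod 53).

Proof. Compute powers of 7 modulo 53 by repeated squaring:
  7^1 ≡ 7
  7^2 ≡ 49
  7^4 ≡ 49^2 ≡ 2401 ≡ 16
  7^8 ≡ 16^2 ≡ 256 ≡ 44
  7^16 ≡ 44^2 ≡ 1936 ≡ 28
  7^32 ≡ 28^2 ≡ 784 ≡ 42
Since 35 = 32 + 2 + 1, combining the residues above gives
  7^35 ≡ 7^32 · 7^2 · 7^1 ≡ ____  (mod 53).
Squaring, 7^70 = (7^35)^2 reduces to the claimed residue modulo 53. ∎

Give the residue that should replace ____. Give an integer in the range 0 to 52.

7^32 · 7^2 · 7^1 ≡ 42 · 49 · 7 = 14406.
14406 mod 53 = 43, so 7^35 ≡ 43 (mod 53).

43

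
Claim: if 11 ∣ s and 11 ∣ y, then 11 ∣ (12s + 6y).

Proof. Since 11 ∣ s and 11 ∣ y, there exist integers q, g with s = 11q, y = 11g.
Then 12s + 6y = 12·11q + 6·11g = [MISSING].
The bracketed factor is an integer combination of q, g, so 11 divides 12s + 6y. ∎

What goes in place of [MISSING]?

Each term has a factor of 11: 12·11q + 6·11g = 11·(6g + 12q).
Since 6g + 12q is an integer, 11 ∣ (12s + 6y).

11(6g + 12q)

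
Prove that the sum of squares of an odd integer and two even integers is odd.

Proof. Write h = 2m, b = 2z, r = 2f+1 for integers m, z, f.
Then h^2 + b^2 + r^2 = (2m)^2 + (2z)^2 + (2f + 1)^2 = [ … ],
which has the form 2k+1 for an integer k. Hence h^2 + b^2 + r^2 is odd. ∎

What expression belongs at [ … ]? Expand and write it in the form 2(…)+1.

(2m)^2 + (2z)^2 + (2f + 1)^2 = 4f^2 + 4f + 4m^2 + 4z^2 + 1
= 2(2f^2 + 2f + 2m^2 + 2z^2) + 1.
Since 2f^2 + 2f + 2m^2 + 2z^2 is an integer, the sum of squares is of the form 2k+1 for an integer k.

2(2f^2 + 2f + 2m^2 + 2z^2) + 1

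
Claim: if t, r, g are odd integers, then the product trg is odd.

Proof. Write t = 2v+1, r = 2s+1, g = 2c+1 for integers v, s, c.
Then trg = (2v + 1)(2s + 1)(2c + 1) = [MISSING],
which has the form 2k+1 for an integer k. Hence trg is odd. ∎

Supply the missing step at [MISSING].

Expanding: (2v + 1)(2s + 1)(2c + 1) = 8csv + 4cs + 4cv + 2c + 4sv + 2s + 2v + 1.
Every term except the constant is even, so this is 2(4csv + 2cs + 2cv + c + 2sv + s + v) + 1,
and 4csv + 2cs + 2cv + c + 2sv + s + v ∈ ℤ gives the required form.

2(4csv + 2cs + 2cv + c + 2sv + s + v) + 1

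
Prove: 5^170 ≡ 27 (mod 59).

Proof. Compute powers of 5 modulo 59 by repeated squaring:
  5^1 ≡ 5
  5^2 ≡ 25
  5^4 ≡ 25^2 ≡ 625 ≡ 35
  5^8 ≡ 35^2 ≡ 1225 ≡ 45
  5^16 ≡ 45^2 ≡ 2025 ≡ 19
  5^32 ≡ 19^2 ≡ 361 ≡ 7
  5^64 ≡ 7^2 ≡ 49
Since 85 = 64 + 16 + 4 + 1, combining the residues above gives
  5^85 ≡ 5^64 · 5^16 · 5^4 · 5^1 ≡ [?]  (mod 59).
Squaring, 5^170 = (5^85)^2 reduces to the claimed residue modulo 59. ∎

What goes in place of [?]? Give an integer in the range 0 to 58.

5^64 · 5^16 · 5^4 · 5^1 ≡ 49 · 19 · 35 · 5 = 162925.
162925 mod 59 = 26, so 5^85 ≡ 26 (mod 59).

26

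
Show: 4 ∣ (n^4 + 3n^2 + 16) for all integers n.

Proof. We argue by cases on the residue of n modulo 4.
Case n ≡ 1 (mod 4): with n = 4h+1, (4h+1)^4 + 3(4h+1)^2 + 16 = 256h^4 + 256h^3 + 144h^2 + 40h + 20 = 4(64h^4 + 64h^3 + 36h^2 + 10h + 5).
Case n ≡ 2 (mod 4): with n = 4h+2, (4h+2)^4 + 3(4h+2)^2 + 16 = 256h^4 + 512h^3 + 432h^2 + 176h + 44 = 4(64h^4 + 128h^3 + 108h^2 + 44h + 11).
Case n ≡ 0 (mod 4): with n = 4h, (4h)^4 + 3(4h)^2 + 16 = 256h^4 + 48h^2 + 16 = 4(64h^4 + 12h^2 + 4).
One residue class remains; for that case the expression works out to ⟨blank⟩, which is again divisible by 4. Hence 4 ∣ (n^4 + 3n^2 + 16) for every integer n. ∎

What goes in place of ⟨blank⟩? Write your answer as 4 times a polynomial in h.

The residues treated are {1, 2, 0}, so the missing case is n ≡ 3 (mod 4); write n = 4h+3.
Then (4h+3)^4 + 3(4h+3)^2 + 16 = 256h^4 + 768h^3 + 912h^2 + 504h + 124 = 4(64h^4 + 192h^3 + 228h^2 + 126h + 31).

4(64h^4 + 192h^3 + 228h^2 + 126h + 31)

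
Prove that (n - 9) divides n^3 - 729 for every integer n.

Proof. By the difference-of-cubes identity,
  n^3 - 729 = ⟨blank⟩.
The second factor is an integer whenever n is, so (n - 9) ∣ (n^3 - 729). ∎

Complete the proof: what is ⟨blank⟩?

(n - 9)(n^2 + 9n + 81)

a^3 - b^3 = (a - b)(a^2 + ab + b^2). With a = n, b = 9:
n^3 - 729 = (n - 9)(n^2 + 9n + 81).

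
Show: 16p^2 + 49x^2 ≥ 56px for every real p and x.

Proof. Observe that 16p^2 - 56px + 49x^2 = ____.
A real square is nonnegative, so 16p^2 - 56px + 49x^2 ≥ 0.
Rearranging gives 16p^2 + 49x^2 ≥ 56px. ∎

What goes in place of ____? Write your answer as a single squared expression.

(4p - 7x)^2

The leading and trailing coefficients are 4^2 and 7^2, and 56 = 2·4·7, so the trinomial is (4p - 7x)^2.
Hence 16p^2 - 56px + 49x^2 ≥ 0.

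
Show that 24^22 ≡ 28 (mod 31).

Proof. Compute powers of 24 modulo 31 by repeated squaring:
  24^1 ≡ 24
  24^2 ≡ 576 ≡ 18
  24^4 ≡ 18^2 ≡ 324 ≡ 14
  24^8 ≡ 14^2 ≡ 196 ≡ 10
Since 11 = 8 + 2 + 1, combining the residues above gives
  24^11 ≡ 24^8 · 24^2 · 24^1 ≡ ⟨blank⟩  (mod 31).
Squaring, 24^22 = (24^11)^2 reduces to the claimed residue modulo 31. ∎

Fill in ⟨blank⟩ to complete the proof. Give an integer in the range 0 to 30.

11

24^8 · 24^2 · 24^1 ≡ 10 · 18 · 24 = 4320.
4320 mod 31 = 11, so 24^11 ≡ 11 (mod 31).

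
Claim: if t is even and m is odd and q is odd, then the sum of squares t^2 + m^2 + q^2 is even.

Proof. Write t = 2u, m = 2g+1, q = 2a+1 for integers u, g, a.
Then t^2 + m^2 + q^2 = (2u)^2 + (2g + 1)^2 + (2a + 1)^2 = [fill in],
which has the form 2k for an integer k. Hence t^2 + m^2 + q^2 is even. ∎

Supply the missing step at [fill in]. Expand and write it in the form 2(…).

2(2a^2 + 2a + 2g^2 + 2g + 2u^2 + 1)

(2u)^2 + (2g + 1)^2 + (2a + 1)^2 = 4a^2 + 4a + 4g^2 + 4g + 4u^2 + 2
= 2(2a^2 + 2a + 2g^2 + 2g + 2u^2 + 1).
Since 2a^2 + 2a + 2g^2 + 2g + 2u^2 + 1 is an integer, the sum of squares is of the form 2k for an integer k.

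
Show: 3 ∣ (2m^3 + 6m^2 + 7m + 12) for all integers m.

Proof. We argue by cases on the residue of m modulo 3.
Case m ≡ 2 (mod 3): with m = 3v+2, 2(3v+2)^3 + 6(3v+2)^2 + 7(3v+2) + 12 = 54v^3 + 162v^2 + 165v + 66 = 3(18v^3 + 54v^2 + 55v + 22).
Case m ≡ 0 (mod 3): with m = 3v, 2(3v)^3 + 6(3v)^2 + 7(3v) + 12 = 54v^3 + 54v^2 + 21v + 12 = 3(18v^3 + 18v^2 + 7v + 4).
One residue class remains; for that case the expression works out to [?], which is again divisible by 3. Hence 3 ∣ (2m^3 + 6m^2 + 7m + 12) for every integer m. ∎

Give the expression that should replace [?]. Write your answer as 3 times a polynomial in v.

3(18v^3 + 36v^2 + 25v + 9)

The residues treated are {2, 0}, so the missing case is m ≡ 1 (mod 3); write m = 3v+1.
Then 2(3v+1)^3 + 6(3v+1)^2 + 7(3v+1) + 12 = 54v^3 + 108v^2 + 75v + 27 = 3(18v^3 + 36v^2 + 25v + 9).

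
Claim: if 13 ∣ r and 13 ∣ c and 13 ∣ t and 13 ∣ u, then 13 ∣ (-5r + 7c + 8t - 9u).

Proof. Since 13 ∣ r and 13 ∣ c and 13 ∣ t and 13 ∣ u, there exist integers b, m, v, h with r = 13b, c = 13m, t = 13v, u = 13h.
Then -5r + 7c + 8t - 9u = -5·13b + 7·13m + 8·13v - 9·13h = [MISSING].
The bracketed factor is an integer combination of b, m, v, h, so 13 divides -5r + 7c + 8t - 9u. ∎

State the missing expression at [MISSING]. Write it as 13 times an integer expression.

13(-5b - 9h + 7m + 8v)

Each term has a factor of 13: -5·13b + 7·13m + 8·13v - 9·13h = 13·(-5b - 9h + 7m + 8v).
Since -5b - 9h + 7m + 8v is an integer, 13 ∣ (-5r + 7c + 8t - 9u).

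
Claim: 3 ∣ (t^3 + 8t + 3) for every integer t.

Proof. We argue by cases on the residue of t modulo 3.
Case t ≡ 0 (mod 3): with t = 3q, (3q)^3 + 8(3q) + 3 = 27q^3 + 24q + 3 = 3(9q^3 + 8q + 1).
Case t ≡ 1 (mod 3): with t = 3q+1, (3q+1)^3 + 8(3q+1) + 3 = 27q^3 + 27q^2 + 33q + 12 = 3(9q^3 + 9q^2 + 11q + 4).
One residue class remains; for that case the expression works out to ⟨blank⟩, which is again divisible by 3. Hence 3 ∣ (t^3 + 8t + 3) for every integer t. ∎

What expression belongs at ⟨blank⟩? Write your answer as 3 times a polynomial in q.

Only t ≡ 2 (mod 3) is unaccounted for. Put t = 3q+2:
(3q+2)^3 + 8(3q+2) + 3 expands to 27q^3 + 54q^2 + 60q + 27,
and factoring out 3 leaves 3(9q^3 + 18q^2 + 20q + 9).

3(9q^3 + 18q^2 + 20q + 9)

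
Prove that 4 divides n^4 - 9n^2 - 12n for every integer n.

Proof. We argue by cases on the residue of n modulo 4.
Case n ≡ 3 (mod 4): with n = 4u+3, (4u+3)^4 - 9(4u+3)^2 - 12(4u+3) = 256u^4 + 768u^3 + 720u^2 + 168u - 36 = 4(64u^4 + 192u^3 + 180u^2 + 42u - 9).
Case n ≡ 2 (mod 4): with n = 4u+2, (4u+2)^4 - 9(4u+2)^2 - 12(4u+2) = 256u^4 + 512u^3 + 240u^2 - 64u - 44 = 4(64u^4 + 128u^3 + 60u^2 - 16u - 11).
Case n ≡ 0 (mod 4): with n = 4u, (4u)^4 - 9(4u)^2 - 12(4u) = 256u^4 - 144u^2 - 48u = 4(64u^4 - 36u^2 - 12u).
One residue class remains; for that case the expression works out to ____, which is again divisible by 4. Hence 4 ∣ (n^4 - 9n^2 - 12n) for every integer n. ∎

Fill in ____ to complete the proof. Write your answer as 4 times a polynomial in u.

The residues treated are {3, 2, 0}, so the missing case is n ≡ 1 (mod 4); write n = 4u+1.
Then (4u+1)^4 - 9(4u+1)^2 - 12(4u+1) = 256u^4 + 256u^3 - 48u^2 - 104u - 20 = 4(64u^4 + 64u^3 - 12u^2 - 26u - 5).

4(64u^4 + 64u^3 - 12u^2 - 26u - 5)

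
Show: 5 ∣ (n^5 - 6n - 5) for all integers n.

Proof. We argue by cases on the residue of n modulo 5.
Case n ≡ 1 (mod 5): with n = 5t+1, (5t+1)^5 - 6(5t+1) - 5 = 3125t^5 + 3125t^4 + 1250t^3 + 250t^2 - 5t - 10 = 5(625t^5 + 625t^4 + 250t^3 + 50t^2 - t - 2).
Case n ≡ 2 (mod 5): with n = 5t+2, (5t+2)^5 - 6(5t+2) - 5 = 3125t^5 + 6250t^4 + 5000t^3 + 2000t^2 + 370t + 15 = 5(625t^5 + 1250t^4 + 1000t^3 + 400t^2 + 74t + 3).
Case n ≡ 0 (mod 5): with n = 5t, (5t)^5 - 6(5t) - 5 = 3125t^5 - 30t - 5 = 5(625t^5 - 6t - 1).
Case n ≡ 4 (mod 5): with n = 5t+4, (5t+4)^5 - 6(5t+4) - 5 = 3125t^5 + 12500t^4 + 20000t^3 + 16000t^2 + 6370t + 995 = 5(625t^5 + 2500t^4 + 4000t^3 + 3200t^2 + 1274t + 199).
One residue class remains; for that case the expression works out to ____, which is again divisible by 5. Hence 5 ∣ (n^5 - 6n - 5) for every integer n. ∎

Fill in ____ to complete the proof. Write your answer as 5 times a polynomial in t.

5(625t^5 + 1875t^4 + 2250t^3 + 1350t^2 + 399t + 44)

The residues treated are {1, 2, 0, 4}, so the missing case is n ≡ 3 (mod 5); write n = 5t+3.
Then (5t+3)^5 - 6(5t+3) - 5 = 3125t^5 + 9375t^4 + 11250t^3 + 6750t^2 + 1995t + 220 = 5(625t^5 + 1875t^4 + 2250t^3 + 1350t^2 + 399t + 44).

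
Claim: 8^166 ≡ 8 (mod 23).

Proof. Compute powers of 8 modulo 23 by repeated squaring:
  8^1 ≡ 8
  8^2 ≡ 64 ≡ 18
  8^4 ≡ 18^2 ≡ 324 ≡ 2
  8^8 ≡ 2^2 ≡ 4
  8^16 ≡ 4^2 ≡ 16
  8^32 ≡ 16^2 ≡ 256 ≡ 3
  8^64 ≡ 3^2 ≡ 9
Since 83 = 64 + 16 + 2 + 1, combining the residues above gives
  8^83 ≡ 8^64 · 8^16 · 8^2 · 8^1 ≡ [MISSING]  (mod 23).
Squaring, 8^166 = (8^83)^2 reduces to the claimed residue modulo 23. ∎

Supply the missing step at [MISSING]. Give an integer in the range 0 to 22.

8^64 · 8^16 · 8^2 · 8^1 ≡ 9 · 16 · 18 · 8 = 20736.
20736 mod 23 = 13, so 8^83 ≡ 13 (mod 23).

13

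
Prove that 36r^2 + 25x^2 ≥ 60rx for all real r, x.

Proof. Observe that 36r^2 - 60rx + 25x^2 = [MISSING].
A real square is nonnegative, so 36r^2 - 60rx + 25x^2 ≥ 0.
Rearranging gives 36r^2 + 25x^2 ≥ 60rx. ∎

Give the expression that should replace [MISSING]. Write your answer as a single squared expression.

36r^2 - 60rx + 25x^2 is a perfect-square trinomial: the outer terms are (6r)^2 and (5x)^2, and the cross term is -2·6r·5x.
So 36r^2 - 60rx + 25x^2 = (6r - 5x)^2 ≥ 0.

(6r - 5x)^2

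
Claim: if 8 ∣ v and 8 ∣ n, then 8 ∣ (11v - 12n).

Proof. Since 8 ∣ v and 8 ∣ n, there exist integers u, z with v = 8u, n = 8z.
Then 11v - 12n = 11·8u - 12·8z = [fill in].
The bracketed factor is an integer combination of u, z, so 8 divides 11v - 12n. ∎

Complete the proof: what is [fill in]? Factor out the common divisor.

Pull the common 8 out of every term: 11·8u - 12·8z = 8(11u - 12z).
11u - 12z is an integer, which exhibits the divisibility.

8(11u - 12z)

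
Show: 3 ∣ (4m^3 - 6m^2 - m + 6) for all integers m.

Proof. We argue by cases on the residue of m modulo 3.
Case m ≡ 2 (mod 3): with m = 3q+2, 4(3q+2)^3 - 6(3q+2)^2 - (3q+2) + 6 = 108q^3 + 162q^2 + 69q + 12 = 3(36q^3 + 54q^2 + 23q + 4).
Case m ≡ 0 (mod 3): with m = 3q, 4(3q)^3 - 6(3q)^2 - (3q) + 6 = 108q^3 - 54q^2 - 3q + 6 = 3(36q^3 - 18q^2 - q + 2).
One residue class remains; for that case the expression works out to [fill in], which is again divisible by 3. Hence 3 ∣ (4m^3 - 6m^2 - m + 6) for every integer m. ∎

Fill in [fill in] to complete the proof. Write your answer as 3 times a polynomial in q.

The residues treated are {2, 0}, so the missing case is m ≡ 1 (mod 3); write m = 3q+1.
Then 4(3q+1)^3 - 6(3q+1)^2 - (3q+1) + 6 = 108q^3 + 54q^2 - 3q + 3 = 3(36q^3 + 18q^2 - q + 1).

3(36q^3 + 18q^2 - q + 1)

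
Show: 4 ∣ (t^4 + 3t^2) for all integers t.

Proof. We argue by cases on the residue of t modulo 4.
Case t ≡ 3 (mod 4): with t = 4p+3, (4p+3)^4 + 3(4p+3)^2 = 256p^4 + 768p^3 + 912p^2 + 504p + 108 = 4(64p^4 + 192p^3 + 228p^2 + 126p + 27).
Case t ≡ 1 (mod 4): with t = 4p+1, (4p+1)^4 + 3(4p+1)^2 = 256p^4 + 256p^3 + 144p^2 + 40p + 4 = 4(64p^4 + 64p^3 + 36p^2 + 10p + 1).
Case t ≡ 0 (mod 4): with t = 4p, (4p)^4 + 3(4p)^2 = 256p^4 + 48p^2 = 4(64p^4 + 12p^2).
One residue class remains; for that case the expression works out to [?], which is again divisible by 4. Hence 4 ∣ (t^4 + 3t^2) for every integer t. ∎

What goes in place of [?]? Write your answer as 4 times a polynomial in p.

4(64p^4 + 128p^3 + 108p^2 + 44p + 7)

The residues treated are {3, 1, 0}, so the missing case is t ≡ 2 (mod 4); write t = 4p+2.
Then (4p+2)^4 + 3(4p+2)^2 = 256p^4 + 512p^3 + 432p^2 + 176p + 28 = 4(64p^4 + 128p^3 + 108p^2 + 44p + 7).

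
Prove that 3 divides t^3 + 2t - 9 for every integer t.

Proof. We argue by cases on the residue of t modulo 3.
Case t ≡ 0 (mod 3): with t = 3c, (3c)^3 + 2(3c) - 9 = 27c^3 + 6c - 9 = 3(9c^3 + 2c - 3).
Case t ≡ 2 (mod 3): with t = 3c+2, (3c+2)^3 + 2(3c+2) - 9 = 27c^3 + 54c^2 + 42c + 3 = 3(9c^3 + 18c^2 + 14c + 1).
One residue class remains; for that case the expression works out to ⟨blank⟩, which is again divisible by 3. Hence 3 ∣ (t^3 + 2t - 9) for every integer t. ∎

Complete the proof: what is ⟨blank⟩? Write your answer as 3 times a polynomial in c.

3(9c^3 + 9c^2 + 5c - 2)

The residues treated are {0, 2}, so the missing case is t ≡ 1 (mod 3); write t = 3c+1.
Then (3c+1)^3 + 2(3c+1) - 9 = 27c^3 + 27c^2 + 15c - 6 = 3(9c^3 + 9c^2 + 5c - 2).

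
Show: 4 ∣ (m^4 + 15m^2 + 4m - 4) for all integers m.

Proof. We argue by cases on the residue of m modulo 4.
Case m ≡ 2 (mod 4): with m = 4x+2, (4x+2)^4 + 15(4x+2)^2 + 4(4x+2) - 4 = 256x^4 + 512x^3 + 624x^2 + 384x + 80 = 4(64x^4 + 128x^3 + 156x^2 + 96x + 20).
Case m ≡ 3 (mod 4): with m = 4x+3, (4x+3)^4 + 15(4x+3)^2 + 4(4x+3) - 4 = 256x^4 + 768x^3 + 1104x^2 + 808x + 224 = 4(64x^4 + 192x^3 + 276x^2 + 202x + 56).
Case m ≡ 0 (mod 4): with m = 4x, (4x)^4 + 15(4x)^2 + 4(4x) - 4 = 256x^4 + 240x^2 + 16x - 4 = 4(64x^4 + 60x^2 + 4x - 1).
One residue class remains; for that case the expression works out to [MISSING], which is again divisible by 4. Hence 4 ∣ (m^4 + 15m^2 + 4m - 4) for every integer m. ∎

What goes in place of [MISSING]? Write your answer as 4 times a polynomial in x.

Only m ≡ 1 (mod 4) is unaccounted for. Put m = 4x+1:
(4x+1)^4 + 15(4x+1)^2 + 4(4x+1) - 4 expands to 256x^4 + 256x^3 + 336x^2 + 152x + 16,
and factoring out 4 leaves 4(64x^4 + 64x^3 + 84x^2 + 38x + 4).

4(64x^4 + 64x^3 + 84x^2 + 38x + 4)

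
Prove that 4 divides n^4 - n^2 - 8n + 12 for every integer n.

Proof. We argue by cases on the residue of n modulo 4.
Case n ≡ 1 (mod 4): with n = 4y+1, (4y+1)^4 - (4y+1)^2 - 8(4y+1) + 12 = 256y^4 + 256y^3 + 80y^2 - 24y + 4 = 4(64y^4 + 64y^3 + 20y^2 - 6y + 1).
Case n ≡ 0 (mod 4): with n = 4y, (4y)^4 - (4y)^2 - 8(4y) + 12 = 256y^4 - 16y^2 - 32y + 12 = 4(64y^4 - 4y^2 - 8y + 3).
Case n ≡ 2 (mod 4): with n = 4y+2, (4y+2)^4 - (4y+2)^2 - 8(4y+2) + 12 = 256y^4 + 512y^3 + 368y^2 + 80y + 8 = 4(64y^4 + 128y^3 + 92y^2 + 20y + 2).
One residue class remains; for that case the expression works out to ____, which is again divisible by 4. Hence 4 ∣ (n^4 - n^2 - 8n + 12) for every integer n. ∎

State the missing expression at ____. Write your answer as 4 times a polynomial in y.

The residues treated are {1, 0, 2}, so the missing case is n ≡ 3 (mod 4); write n = 4y+3.
Then (4y+3)^4 - (4y+3)^2 - 8(4y+3) + 12 = 256y^4 + 768y^3 + 848y^2 + 376y + 60 = 4(64y^4 + 192y^3 + 212y^2 + 94y + 15).

4(64y^4 + 192y^3 + 212y^2 + 94y + 15)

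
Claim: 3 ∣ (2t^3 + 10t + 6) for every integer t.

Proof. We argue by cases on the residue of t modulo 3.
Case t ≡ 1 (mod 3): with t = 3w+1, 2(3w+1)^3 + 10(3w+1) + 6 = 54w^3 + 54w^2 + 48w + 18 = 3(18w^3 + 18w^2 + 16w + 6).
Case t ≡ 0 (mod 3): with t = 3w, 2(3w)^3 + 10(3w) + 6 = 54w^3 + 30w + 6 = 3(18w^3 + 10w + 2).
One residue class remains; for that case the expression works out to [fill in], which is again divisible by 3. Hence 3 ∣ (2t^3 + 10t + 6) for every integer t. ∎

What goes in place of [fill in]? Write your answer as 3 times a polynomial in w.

3(18w^3 + 36w^2 + 34w + 14)

Only t ≡ 2 (mod 3) is unaccounted for. Put t = 3w+2:
2(3w+2)^3 + 10(3w+2) + 6 expands to 54w^3 + 108w^2 + 102w + 42,
and factoring out 3 leaves 3(18w^3 + 36w^2 + 34w + 14).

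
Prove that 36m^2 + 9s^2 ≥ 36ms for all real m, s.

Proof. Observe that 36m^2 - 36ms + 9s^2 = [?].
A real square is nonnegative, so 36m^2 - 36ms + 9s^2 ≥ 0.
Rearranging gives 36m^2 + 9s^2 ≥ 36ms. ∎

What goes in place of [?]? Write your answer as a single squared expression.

(6m - 3s)^2

The leading and trailing coefficients are 6^2 and 3^2, and 36 = 2·6·3, so the trinomial is (6m - 3s)^2.
Hence 36m^2 - 36ms + 9s^2 ≥ 0.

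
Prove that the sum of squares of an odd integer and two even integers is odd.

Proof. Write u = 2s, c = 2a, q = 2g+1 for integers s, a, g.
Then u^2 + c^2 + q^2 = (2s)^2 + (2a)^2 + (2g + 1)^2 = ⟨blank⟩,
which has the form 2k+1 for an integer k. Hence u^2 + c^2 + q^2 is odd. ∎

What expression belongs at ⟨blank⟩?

2(2a^2 + 2g^2 + 2g + 2s^2) + 1

Expanding: (2s)^2 + (2a)^2 + (2g + 1)^2 = 4a^2 + 4g^2 + 4g + 4s^2 + 1.
Every term except the constant is even, so this is 2(2a^2 + 2g^2 + 2g + 2s^2) + 1,
and 2a^2 + 2g^2 + 2g + 2s^2 ∈ ℤ gives the required form.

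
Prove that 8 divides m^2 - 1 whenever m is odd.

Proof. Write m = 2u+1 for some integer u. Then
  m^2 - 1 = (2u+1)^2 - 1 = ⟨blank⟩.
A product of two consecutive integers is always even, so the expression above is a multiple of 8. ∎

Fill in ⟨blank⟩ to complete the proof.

(2u+1)^2 - 1 = 4u^2 + 4u + 1 - 1 = 4u^2 + 4u = 4u(u+1).
Since u and u+1 are consecutive, u(u+1) is even, and 4·(even) is a multiple of 8.

4u(u + 1)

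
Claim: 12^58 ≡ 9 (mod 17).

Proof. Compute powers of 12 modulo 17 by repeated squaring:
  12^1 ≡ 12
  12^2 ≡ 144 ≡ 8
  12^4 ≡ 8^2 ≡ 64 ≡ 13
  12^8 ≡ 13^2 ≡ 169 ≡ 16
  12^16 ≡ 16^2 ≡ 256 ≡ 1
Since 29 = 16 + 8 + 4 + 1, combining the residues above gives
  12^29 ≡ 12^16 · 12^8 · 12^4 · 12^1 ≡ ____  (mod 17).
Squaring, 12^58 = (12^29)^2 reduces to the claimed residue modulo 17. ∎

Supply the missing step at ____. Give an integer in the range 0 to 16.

12^16 · 12^8 · 12^4 · 12^1 ≡ 1 · 16 · 13 · 12 = 2496.
2496 mod 17 = 14, so 12^29 ≡ 14 (mod 17).

14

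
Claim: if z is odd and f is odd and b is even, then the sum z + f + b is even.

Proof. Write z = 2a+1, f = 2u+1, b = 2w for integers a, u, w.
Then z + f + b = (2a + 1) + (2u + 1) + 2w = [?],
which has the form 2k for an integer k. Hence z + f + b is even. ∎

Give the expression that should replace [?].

(2a + 1) + (2u + 1) + 2w = 2a + 2u + 2w + 2
= 2(a + u + w + 1).
Since a + u + w + 1 is an integer, the sum is of the form 2k for an integer k.

2(a + u + w + 1)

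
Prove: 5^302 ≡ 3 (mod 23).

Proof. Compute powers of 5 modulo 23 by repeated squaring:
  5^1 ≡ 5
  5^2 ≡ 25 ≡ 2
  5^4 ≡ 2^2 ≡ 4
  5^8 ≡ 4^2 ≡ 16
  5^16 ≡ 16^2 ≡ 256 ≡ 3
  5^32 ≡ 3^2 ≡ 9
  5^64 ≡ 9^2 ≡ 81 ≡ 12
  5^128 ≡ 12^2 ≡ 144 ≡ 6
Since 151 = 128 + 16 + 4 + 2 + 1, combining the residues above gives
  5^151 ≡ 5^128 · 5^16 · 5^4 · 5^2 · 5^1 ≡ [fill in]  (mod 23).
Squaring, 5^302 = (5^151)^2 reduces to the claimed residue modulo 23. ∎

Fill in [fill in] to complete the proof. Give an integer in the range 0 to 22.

7

Multiply the listed residues: 6 · 3 · 4 · 2 · 5 = 18 → 72 → 144 → 720.
Reducing modulo 23: 720 = 31·23 + 7, so 5^151 ≡ 7.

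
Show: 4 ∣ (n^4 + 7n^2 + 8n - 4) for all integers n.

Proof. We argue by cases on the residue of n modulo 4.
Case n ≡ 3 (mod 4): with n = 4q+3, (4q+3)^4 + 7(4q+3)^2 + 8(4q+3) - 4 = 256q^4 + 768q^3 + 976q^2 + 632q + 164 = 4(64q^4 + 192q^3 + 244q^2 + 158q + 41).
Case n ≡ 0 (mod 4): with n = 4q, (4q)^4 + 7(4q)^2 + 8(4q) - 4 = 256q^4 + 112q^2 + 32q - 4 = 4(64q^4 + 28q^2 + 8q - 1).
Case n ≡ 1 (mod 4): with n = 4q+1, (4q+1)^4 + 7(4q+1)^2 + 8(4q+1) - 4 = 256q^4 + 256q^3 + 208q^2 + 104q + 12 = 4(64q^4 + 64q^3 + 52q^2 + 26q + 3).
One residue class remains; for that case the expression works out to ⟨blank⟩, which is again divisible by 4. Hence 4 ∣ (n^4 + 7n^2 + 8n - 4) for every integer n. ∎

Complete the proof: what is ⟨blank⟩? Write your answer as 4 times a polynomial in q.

4(64q^4 + 128q^3 + 124q^2 + 68q + 14)

The residues treated are {3, 0, 1}, so the missing case is n ≡ 2 (mod 4); write n = 4q+2.
Then (4q+2)^4 + 7(4q+2)^2 + 8(4q+2) - 4 = 256q^4 + 512q^3 + 496q^2 + 272q + 56 = 4(64q^4 + 128q^3 + 124q^2 + 68q + 14).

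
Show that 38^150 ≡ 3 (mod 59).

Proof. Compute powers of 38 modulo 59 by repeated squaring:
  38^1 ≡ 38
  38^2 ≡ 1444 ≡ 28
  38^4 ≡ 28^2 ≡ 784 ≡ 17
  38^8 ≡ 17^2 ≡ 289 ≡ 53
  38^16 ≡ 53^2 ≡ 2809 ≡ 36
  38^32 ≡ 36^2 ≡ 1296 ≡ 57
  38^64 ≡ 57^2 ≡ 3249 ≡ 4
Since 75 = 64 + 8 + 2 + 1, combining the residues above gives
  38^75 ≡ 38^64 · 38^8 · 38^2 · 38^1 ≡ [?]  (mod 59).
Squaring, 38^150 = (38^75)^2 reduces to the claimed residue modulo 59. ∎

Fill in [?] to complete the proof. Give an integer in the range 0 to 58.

11

Multiply the listed residues: 4 · 53 · 28 · 38 = 212 → 5936 → 225568.
Reducing modulo 59: 225568 = 3823·59 + 11, so 38^75 ≡ 11.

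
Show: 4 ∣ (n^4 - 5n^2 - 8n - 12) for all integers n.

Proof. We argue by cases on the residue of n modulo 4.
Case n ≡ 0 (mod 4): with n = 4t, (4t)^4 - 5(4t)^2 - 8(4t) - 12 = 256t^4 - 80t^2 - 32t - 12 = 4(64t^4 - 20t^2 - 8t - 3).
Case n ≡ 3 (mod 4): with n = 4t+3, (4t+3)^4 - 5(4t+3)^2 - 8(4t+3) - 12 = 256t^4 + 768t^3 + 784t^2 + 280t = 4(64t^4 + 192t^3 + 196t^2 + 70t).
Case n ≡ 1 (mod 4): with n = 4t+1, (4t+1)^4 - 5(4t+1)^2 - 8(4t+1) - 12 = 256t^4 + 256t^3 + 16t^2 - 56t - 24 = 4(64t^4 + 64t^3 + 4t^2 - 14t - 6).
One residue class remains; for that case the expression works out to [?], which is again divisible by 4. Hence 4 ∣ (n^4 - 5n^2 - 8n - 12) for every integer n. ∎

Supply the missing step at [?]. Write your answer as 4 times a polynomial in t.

4(64t^4 + 128t^3 + 76t^2 + 4t - 8)

Only n ≡ 2 (mod 4) is unaccounted for. Put n = 4t+2:
(4t+2)^4 - 5(4t+2)^2 - 8(4t+2) - 12 expands to 256t^4 + 512t^3 + 304t^2 + 16t - 32,
and factoring out 4 leaves 4(64t^4 + 128t^3 + 76t^2 + 4t - 8).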